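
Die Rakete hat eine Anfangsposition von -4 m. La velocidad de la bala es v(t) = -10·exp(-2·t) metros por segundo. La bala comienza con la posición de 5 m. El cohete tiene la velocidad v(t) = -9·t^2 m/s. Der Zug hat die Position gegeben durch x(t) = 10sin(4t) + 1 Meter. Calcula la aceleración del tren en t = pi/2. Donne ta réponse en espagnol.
Partiendo de la posición x(t) = 10·sin(4·t) + 1, tomamos 2 derivadas. Tomando d/dt de x(t), encontramos v(t) = 40·cos(4·t). La derivada de la velocidad da la aceleración: a(t) = -160·sin(4·t). De la ecuación de la aceleración a(t) = -160·sin(4·t), sustituimos t = pi/2 para obtener a = 0.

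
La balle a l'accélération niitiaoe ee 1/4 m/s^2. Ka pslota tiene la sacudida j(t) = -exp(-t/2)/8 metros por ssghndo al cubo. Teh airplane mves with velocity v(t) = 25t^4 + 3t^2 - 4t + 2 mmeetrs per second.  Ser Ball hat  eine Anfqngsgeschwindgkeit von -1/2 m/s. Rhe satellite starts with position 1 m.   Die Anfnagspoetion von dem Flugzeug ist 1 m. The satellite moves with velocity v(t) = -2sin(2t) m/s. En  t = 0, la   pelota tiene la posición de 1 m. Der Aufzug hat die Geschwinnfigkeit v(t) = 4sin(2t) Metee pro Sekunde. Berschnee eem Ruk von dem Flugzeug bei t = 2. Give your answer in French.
Pour résoudre ceci, nous devons prendre 2 dérivées de notre équation de la vitesse v(t) = 25·t^4 + 3·t^2 - 4·t + 2. La dérivée de la vitesse donne l'accélération: a(t) = 100·t^3 + 6·t - 4. En prenant d/dt de a(t), nous trouvons j(t) = 300·t^2 + 6. De l'équation du jerk j(t) = 300·t^2 + 6, nous substituons t = 2 pour obtenir j = 1206.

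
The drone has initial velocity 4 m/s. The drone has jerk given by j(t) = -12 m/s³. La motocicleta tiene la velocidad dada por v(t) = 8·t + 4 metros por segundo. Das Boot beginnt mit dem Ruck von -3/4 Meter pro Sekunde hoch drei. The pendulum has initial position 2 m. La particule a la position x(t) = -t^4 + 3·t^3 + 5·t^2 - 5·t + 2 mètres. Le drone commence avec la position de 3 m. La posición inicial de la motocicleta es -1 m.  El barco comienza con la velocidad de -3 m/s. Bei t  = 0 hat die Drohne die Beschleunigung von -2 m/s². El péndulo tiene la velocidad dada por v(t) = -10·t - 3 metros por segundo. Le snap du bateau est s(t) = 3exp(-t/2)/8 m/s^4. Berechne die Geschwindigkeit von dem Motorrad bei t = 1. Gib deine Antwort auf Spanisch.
Usando v(t) = 8·t + 4 y sustituyendo t = 1, encontramos v = 12.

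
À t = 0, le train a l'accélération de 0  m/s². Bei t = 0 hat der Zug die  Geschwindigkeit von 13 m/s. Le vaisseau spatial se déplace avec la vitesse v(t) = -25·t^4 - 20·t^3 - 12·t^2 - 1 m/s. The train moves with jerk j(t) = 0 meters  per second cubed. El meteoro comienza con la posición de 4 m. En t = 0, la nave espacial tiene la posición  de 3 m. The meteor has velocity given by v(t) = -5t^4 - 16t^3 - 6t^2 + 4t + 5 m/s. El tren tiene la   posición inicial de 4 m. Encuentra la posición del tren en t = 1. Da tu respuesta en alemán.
Um dies zu lösen, müssen wir 3 Stammfunktionen unserer Gleichung für den Ruck j(t) = 0 finden. Die Stammfunktion von dem Ruck ist die Beschleunigung. Mit a(0) = 0 erhalten wir a(t) = 0. Mit ∫a(t)dt und Anwendung von v(0) = 13, finden wir v(t) = 13. Die Stammfunktion von der Geschwindigkeit, mit x(0) = 4, ergibt die Position: x(t) = 13·t + 4. Mit x(t) = 13·t + 4 und Einsetzen von t = 1, finden wir x = 17.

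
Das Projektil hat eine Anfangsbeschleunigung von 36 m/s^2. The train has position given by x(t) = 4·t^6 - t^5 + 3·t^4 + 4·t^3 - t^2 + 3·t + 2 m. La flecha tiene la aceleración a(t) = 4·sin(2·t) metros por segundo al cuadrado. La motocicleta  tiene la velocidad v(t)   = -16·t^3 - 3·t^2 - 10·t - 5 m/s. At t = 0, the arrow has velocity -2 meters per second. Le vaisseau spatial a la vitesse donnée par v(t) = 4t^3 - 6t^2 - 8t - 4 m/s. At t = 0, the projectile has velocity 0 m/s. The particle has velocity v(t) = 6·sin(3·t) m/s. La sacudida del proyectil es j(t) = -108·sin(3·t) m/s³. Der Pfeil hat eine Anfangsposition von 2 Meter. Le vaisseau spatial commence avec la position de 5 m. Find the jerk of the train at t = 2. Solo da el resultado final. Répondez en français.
Le jerk à t = 2 est j = 3768.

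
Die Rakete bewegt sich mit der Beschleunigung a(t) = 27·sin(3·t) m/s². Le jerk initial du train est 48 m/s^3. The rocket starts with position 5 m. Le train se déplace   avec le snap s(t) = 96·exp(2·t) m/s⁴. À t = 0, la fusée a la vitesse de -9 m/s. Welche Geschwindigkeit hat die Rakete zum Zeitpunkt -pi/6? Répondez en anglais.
To find the answer, we compute 1 antiderivative of a(t) = 27·sin(3·t). Finding the antiderivative of a(t) and using v(0) = -9: v(t) = -9·cos(3·t). We have velocity v(t) = -9·cos(3·t). Substituting t = -pi/6: v(-pi/6) = 0.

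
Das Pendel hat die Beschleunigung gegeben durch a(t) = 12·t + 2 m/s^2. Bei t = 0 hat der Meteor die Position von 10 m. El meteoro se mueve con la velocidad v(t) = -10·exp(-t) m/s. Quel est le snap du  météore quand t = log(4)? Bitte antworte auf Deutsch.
Wir müssen unsere Gleichung für die Geschwindigkeit v(t) = -10·exp(-t) 3-mal ableiten. Mit d/dt von v(t) finden wir a(t) = 10·exp(-t). Mit d/dt von a(t) finden wir j(t) = -10·exp(-t). Mit d/dt von j(t) finden wir s(t) = 10·exp(-t). Mit s(t) = 10·exp(-t) und Einsetzen von t = log(4), finden wir s = 5/2.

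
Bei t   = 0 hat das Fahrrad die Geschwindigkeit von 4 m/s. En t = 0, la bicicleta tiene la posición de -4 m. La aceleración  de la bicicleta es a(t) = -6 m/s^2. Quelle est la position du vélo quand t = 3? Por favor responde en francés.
Nous devons intégrer notre équation de l'accélération a(t) = -6 2 fois. En intégrant l'accélération et en utilisant la condition initiale v(0) = 4, nous obtenons v(t) = 4 - 6·t. En intégrant la vitesse et en utilisant la condition initiale x(0) = -4, nous obtenons x(t) = -3·t^2 + 4·t - 4. En utilisant x(t) = -3·t^2 + 4·t - 4 et en substituant t = 3, nous trouvons x = -19.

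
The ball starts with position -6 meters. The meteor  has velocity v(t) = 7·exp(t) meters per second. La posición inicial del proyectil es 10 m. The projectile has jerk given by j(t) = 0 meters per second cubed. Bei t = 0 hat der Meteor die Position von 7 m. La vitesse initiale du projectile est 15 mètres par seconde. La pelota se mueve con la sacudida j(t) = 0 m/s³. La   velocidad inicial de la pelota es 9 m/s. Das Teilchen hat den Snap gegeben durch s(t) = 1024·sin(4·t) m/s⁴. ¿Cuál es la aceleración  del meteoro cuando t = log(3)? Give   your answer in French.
Nous devons dériver notre équation de la vitesse v(t) = 7·exp(t) 1 fois. En dérivant la vitesse, nous obtenons l'accélération: a(t) = 7·exp(t). Nous avons l'accélération a(t) = 7·exp(t). En substituant t = log(3): a(log(3)) = 21.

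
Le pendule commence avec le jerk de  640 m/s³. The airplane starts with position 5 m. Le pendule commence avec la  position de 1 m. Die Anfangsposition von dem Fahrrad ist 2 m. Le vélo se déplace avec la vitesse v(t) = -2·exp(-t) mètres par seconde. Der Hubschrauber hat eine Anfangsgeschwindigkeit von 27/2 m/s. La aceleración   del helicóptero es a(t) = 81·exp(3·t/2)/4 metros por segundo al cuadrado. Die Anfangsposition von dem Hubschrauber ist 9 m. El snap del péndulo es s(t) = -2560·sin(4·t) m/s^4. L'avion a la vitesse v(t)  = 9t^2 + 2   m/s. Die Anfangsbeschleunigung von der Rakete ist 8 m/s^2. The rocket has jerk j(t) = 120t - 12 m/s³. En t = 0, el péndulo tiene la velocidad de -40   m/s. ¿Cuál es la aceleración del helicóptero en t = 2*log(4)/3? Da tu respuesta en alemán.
Aus der Gleichung für die Beschleunigung a(t) = 81·exp(3·t/2)/4, setzen wir t = 2*log(4)/3 ein und erhalten a = 81.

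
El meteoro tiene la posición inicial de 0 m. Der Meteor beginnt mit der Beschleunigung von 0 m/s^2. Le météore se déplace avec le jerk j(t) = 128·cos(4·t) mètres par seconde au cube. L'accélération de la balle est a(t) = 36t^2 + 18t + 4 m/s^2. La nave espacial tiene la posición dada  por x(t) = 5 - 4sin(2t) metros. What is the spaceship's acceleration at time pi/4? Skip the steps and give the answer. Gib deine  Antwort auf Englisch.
The acceleration at t = pi/4 is a = 16.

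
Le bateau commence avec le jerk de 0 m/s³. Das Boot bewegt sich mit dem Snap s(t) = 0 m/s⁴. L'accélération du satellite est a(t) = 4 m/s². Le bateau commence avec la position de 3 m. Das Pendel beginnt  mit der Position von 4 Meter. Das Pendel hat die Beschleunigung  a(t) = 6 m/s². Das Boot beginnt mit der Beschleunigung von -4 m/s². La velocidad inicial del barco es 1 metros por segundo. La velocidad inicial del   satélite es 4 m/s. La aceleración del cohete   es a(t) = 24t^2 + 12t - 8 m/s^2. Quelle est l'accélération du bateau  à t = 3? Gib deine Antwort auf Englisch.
We need to integrate our snap equation s(t) = 0 2 times. Taking ∫s(t)dt and applying j(0) = 0, we find j(t) = 0. The antiderivative of jerk, with a(0) = -4, gives acceleration: a(t) = -4. We have acceleration a(t) = -4. Substituting t = 3: a(3) = -4.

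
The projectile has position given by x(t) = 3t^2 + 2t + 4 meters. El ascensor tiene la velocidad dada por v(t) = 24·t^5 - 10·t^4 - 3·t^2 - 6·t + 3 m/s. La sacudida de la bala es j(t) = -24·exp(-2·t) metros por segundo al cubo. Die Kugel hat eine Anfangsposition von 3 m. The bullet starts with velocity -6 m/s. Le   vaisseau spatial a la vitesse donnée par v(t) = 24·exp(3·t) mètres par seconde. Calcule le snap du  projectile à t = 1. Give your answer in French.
Nous devons dériver notre équation de la position x(t) = 3·t^2 + 2·t + 4 4 fois. La dérivée de la position donne la vitesse: v(t) = 6·t + 2. La dérivée de la vitesse donne l'accélération: a(t) = 6. La dérivée de l'accélération donne le jerk: j(t) = 0. En prenant d/dt de j(t), nous trouvons s(t) = 0. Nous avons le snap s(t) = 0. En substituant t = 1: s(1) = 0.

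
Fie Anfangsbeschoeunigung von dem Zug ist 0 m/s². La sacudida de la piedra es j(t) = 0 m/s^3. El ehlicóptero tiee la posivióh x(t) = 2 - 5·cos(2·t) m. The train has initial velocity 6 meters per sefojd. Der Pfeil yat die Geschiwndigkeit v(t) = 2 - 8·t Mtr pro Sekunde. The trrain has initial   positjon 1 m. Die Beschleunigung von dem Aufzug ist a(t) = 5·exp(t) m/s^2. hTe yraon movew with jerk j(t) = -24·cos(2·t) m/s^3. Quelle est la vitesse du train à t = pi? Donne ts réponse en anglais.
To find the answer, we compute 2 antiderivatives of j(t) = -24·cos(2·t). Integrating jerk and using the initial condition a(0) = 0, we get a(t) = -12·sin(2·t). Integrating acceleration and using the initial condition v(0) = 6, we get v(t) = 6·cos(2·t). Using v(t) = 6·cos(2·t) and substituting t = pi, we find v = 6.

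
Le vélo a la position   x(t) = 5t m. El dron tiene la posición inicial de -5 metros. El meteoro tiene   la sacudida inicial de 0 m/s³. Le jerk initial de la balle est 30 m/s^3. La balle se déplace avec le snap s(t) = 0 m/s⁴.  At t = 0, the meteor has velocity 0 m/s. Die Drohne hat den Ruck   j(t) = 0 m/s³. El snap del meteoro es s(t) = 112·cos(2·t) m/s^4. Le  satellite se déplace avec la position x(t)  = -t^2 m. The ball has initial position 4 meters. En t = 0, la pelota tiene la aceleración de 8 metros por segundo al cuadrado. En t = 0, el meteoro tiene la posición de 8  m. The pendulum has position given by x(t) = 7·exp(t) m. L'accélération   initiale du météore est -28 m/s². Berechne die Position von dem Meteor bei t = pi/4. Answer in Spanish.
Necesitamos integrar nuestra ecuación del snap s(t) = 112·cos(2·t) 4 veces. Tomando ∫s(t)dt y aplicando j(0) = 0, encontramos j(t) = 56·sin(2·t). La integral de la sacudida es la aceleración. Usando a(0) = -28, obtenemos a(t) = -28·cos(2·t). Integrando la aceleración y usando la condición inicial v(0) = 0, obtenemos v(t) = -14·sin(2·t). Integrando la velocidad y usando la condición inicial x(0) = 8, obtenemos x(t) = 7·cos(2·t) + 1. Tenemos la posición x(t) = 7·cos(2·t) + 1. Sustituyendo t = pi/4: x(pi/4) = 1.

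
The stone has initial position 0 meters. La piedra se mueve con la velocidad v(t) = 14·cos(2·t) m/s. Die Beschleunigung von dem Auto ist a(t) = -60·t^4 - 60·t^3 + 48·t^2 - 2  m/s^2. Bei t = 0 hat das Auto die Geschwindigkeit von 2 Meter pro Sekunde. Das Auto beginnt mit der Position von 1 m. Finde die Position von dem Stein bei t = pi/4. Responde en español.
Debemos encontrar la antiderivada de nuestra ecuación de la velocidad v(t) = 14·cos(2·t) 1 vez. Integrando la velocidad y usando la condición inicial x(0) = 0, obtenemos x(t) = 7·sin(2·t). De la ecuación de la posición x(t) = 7·sin(2·t), sustituimos t = pi/4 para obtener x = 7.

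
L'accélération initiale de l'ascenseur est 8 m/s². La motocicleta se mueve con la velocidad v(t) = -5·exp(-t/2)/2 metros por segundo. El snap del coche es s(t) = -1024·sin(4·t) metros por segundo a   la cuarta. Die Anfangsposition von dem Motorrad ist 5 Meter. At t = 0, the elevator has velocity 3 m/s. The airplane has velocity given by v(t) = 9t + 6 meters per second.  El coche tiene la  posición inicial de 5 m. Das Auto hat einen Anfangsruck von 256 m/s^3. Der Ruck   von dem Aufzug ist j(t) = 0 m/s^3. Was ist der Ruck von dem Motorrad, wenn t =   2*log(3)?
Wir müssen unsere Gleichung für die Geschwindigkeit v(t) = -5·exp(-t/2)/2 2-mal ableiten. Mit d/dt von v(t) finden wir a(t) = 5·exp(-t/2)/4. Die Ableitung von der Beschleunigung ergibt den Ruck: j(t) = -5·exp(-t/2)/8. Mit j(t) = -5·exp(-t/2)/8 und Einsetzen von t = 2*log(3), finden wir j = -5/24.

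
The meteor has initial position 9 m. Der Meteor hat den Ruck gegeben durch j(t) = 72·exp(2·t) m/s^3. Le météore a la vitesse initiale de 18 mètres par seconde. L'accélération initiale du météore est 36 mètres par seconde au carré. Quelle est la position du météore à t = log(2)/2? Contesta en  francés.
Nous devons trouver l'intégrale de notre équation du jerk j(t) = 72·exp(2·t) 3 fois. La primitive du jerk, avec a(0) = 36, donne l'accélération: a(t) = 36·exp(2·t). En prenant ∫a(t)dt et en appliquant v(0) = 18, nous trouvons v(t) = 18·exp(2·t). La primitive de la vitesse est la position. En utilisant x(0) = 9, nous obtenons x(t) = 9·exp(2·t). En utilisant x(t) = 9·exp(2·t) et en substituant t = log(2)/2, nous trouvons x = 18.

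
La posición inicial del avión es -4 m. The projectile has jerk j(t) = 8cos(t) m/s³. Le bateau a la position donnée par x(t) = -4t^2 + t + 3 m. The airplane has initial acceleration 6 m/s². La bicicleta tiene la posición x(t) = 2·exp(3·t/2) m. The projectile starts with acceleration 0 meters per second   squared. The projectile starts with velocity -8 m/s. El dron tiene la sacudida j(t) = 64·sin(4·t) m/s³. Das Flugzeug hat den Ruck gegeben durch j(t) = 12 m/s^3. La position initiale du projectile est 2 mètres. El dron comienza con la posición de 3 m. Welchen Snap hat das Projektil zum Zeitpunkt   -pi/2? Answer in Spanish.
Debemos derivar nuestra ecuación de la sacudida j(t) = 8·cos(t) 1 vez. Tomando d/dt de j(t), encontramos s(t) = -8·sin(t). Usando s(t) = -8·sin(t) y sustituyendo t = -pi/2, encontramos s = 8.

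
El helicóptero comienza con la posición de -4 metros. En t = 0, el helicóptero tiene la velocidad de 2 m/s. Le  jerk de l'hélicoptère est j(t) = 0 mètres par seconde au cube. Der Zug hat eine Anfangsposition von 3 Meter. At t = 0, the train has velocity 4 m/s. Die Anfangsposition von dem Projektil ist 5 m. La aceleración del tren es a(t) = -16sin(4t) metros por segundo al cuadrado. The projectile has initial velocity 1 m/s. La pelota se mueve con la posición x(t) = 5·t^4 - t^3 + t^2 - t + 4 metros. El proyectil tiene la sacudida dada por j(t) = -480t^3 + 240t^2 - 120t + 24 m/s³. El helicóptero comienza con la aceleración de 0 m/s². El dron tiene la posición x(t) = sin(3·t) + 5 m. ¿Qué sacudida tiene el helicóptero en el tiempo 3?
Usando j(t) = 0 y sustituyendo t = 3, encontramos j = 0.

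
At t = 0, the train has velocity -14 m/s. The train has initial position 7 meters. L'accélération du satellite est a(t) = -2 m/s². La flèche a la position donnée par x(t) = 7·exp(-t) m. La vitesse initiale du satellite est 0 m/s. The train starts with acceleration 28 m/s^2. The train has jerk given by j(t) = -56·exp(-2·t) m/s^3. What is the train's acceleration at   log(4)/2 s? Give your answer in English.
We must find the antiderivative of our jerk equation j(t) = -56·exp(-2·t) 1 time. The integral of jerk is acceleration. Using a(0) = 28, we get a(t) = 28·exp(-2·t). From the given acceleration equation a(t) = 28·exp(-2·t), we substitute t = log(4)/2 to get a = 7.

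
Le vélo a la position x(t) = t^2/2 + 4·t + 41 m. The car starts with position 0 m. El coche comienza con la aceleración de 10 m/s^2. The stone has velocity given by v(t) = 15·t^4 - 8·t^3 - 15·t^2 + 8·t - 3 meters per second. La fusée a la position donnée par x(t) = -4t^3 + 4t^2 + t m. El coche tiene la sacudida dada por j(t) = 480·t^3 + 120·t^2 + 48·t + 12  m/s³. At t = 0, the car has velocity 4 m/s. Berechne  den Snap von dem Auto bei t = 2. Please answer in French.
Pour résoudre ceci, nous devons prendre 1 dérivée de notre équation du jerk j(t) = 480·t^3 + 120·t^2 + 48·t + 12. En prenant d/dt de j(t), nous trouvons s(t) = 1440·t^2 + 240·t + 48. En utilisant s(t) = 1440·t^2 + 240·t + 48 et en substituant t = 2, nous trouvons s = 6288.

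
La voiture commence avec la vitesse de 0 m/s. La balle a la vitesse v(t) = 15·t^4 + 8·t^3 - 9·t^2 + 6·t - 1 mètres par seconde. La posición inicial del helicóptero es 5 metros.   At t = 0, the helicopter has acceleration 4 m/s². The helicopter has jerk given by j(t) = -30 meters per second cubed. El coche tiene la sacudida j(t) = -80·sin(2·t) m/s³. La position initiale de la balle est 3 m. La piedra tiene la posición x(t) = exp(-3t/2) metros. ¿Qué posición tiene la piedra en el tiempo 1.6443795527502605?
De la ecuación de la posición x(t) = exp(-3·t/2), sustituimos t = 1.6443795527502605 para obtener x = 0.0848755401443418.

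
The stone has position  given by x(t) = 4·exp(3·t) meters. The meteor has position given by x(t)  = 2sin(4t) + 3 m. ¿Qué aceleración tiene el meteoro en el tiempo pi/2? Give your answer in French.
En partant de la position x(t) = 2·sin(4·t) + 3, nous prenons 2 dérivées. En prenant d/dt de x(t), nous trouvons v(t) = 8·cos(4·t). En prenant d/dt de v(t), nous trouvons a(t) = -32·sin(4·t). Nous avons l'accélération a(t) = -32·sin(4·t). En substituant t = pi/2: a(pi/2) = 0.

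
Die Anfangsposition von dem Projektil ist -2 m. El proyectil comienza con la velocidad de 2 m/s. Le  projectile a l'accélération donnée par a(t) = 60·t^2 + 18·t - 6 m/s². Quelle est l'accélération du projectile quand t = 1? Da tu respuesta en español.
Tenemos la aceleración a(t) = 60·t^2 + 18·t - 6. Sustituyendo t = 1: a(1) = 72.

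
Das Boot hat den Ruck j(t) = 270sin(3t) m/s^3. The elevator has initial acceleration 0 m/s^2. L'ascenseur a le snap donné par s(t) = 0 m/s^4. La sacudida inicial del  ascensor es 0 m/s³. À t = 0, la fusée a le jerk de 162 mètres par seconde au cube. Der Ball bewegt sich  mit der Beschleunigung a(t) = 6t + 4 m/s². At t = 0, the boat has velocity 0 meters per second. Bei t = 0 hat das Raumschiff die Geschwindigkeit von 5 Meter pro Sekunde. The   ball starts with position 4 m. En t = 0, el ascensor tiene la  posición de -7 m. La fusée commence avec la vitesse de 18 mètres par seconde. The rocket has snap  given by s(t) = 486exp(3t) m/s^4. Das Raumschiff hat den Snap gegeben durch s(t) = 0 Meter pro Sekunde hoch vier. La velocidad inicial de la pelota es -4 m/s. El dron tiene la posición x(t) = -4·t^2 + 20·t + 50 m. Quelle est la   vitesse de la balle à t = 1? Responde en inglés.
We must find the antiderivative of our acceleration equation a(t) = 6·t + 4 1 time. Taking ∫a(t)dt and applying v(0) = -4, we find v(t) = 3·t^2 + 4·t - 4. We have velocity v(t) = 3·t^2 + 4·t - 4. Substituting t = 1: v(1) = 3.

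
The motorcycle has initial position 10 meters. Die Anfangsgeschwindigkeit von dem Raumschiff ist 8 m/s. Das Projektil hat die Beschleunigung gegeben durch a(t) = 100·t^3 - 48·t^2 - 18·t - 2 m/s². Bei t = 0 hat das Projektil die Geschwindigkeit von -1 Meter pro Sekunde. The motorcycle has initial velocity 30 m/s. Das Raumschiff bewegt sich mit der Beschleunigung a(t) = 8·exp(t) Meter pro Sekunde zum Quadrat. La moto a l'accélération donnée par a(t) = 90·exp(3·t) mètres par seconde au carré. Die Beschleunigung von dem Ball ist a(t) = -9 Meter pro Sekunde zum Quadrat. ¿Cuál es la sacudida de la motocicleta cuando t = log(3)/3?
Debemos derivar nuestra ecuación de la aceleración a(t) = 90·exp(3·t) 1 vez. Tomando d/dt de a(t), encontramos j(t) = 270·exp(3·t). Tenemos la sacudida j(t) = 270·exp(3·t). Sustituyendo t = log(3)/3: j(log(3)/3) = 810.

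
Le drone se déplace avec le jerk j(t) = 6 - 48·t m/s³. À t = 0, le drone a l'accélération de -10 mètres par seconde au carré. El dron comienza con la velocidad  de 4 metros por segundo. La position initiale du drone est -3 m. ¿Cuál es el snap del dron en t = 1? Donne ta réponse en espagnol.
Para resolver esto, necesitamos tomar 1 derivada de nuestra ecuación de la sacudida j(t) = 6 - 48·t. La derivada de la sacudida da el snap: s(t) = -48. Usando s(t) = -48 y sustituyendo t = 1, encontramos s = -48.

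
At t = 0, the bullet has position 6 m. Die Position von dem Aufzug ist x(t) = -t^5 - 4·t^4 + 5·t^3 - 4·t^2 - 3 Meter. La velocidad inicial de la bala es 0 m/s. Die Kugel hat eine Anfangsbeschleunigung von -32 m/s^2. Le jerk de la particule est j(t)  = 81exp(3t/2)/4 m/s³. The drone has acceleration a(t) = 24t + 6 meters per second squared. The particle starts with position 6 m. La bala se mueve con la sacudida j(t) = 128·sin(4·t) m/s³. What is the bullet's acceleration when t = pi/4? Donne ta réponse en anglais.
Starting from jerk j(t) = 128·sin(4·t), we take 1 antiderivative. Integrating jerk and using the initial condition a(0) = -32, we get a(t) = -32·cos(4·t). Using a(t) = -32·cos(4·t) and substituting t = pi/4, we find a = 32.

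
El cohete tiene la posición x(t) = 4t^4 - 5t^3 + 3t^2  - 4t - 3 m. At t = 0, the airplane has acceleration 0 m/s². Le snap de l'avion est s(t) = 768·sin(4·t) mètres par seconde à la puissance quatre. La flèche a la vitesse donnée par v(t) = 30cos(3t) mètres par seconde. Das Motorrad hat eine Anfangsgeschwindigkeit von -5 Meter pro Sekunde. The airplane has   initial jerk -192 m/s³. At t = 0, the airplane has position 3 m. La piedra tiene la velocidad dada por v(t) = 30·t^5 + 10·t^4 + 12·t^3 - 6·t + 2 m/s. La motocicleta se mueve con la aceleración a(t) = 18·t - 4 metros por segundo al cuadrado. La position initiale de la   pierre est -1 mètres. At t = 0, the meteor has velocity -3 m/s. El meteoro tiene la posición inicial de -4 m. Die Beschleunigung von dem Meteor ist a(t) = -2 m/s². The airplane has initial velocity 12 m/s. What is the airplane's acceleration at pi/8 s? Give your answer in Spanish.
Para resolver esto, necesitamos tomar 2 antiderivadas de nuestra ecuación del snap s(t) = 768·sin(4·t). La antiderivada del snap, con j(0) = -192, da la sacudida: j(t) = -192·cos(4·t). La antiderivada de la sacudida es la aceleración. Usando a(0) = 0, obtenemos a(t) = -48·sin(4·t). Tenemos la aceleración a(t) = -48·sin(4·t). Sustituyendo t = pi/8: a(pi/8) = -48.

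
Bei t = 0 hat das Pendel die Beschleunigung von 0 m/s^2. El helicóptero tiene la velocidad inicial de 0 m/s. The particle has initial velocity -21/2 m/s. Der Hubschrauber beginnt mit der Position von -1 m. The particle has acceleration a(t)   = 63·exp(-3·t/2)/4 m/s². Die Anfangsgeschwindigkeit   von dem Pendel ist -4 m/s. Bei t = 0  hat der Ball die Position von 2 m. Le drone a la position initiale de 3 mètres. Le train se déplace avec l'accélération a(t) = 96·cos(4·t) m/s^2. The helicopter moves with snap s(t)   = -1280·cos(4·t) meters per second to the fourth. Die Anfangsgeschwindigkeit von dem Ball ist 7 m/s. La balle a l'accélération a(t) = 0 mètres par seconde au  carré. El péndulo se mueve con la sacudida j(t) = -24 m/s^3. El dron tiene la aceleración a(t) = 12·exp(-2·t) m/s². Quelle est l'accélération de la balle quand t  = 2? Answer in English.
Using a(t) = 0 and substituting t = 2, we find a = 0.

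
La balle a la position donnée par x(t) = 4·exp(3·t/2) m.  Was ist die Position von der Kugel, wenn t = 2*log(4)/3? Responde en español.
Usando x(t) = 4·exp(3·t/2) y sustituyendo t = 2*log(4)/3, encontramos x = 16.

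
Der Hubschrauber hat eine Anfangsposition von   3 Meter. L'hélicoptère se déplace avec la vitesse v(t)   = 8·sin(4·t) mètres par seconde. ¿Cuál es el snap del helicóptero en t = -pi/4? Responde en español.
Para resolver esto, necesitamos tomar 3 derivadas de nuestra ecuación de la velocidad v(t) = 8·sin(4·t). La derivada de la velocidad da la aceleración: a(t) = 32·cos(4·t). La derivada de la aceleración da la sacudida: j(t) = -128·sin(4·t). La derivada de la sacudida da el snap: s(t) = -512·cos(4·t). De la ecuación del snap s(t) = -512·cos(4·t), sustituimos t = -pi/4 para obtener s = 512.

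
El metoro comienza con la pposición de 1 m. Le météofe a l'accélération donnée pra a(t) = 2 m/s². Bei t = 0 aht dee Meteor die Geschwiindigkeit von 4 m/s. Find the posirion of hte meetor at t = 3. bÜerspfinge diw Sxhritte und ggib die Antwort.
At t = 3, x = 22.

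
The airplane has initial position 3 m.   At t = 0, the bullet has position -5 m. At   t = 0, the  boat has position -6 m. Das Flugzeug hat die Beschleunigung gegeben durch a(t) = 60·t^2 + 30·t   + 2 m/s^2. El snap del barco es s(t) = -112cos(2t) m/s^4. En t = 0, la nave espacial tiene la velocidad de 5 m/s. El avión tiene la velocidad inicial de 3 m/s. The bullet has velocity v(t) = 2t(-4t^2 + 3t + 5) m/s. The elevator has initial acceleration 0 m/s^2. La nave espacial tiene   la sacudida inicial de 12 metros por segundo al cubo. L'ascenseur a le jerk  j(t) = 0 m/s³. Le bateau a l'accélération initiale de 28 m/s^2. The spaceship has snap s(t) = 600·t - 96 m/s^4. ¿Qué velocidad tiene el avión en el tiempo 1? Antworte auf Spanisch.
Necesitamos integrar nuestra ecuación de la aceleración a(t) = 60·t^2 + 30·t + 2 1 vez. Integrando la aceleración y usando la condición inicial v(0) = 3, obtenemos v(t) = 20·t^3 + 15·t^2 + 2·t + 3. Tenemos la velocidad v(t) = 20·t^3 + 15·t^2 + 2·t + 3. Sustituyendo t = 1: v(1) = 40.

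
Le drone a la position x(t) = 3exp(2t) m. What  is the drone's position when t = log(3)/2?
We have position x(t) = 3·exp(2·t). Substituting t = log(3)/2: x(log(3)/2) = 9.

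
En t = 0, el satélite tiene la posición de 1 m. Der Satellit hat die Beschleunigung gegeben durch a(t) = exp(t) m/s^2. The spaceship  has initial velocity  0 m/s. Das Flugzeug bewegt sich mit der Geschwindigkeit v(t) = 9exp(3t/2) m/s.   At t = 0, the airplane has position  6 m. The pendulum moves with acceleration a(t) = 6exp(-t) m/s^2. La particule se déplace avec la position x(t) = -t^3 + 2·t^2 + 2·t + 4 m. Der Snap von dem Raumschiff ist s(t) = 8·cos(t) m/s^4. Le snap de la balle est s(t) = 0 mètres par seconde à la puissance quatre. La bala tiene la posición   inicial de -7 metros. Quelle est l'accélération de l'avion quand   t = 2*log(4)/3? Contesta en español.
Debemos derivar nuestra ecuación de la velocidad v(t) = 9·exp(3·t/2) 1 vez. Tomando d/dt de v(t), encontramos a(t) = 27·exp(3·t/2)/2. De la ecuación de la aceleración a(t) = 27·exp(3·t/2)/2, sustituimos t = 2*log(4)/3 para obtener a = 54.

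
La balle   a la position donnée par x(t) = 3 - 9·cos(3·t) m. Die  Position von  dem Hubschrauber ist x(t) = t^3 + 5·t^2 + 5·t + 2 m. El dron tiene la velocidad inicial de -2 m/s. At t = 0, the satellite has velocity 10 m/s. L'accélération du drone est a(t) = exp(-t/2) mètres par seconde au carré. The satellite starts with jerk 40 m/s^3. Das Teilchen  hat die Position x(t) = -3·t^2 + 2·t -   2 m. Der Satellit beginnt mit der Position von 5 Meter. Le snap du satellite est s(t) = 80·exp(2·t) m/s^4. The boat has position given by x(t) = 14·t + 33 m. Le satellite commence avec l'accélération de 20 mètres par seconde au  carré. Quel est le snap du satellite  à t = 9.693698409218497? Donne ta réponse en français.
En utilisant s(t) = 80·exp(2·t) et en substituant t = 9.693698409218497, nous trouvons s = 21034366837.5603.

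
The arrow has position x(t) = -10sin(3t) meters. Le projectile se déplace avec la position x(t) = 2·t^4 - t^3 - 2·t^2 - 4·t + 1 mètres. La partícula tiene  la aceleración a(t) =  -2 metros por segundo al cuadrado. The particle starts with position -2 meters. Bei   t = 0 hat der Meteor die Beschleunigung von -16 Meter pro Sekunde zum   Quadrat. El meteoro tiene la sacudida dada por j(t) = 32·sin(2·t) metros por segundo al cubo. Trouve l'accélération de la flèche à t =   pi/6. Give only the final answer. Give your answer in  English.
At t = pi/6, a = 90.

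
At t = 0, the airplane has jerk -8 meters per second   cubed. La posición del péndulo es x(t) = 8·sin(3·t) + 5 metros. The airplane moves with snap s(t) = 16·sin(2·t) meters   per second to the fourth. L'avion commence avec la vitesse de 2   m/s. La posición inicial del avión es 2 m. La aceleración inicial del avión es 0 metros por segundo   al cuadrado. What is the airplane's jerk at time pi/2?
We must find the antiderivative of our snap equation s(t) = 16·sin(2·t) 1 time. Integrating snap and using the initial condition j(0) = -8, we get j(t) = -8·cos(2·t). Using j(t) = -8·cos(2·t) and substituting t = pi/2, we find j = 8.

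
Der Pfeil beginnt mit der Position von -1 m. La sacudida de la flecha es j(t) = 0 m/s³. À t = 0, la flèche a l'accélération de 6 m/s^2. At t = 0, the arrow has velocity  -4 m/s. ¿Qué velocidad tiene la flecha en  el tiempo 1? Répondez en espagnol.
Para resolver esto, necesitamos tomar 2 integrales de nuestra ecuación de la sacudida j(t) = 0. Tomando ∫j(t)dt y aplicando a(0) = 6, encontramos a(t) = 6. Integrando la aceleración y usando la condición inicial v(0) = -4, obtenemos v(t) = 6·t - 4. Tenemos la velocidad v(t) = 6·t - 4. Sustituyendo t = 1: v(1) = 2.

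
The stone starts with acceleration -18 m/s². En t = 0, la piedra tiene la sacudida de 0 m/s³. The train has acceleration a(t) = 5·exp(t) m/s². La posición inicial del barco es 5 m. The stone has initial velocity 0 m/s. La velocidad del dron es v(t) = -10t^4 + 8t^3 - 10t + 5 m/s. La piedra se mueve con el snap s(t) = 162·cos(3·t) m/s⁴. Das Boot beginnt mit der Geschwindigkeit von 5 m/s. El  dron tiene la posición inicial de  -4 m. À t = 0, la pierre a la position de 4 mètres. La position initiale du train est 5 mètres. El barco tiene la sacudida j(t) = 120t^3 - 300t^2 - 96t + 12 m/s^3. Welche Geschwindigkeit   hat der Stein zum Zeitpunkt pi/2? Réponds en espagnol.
Para resolver esto, necesitamos tomar 3 antiderivadas de nuestra ecuación del snap s(t) = 162·cos(3·t). La integral del snap es la sacudida. Usando j(0) = 0, obtenemos j(t) = 54·sin(3·t). Integrando la sacudida y usando la condición inicial a(0) = -18, obtenemos a(t) = -18·cos(3·t). Tomando ∫a(t)dt y aplicando v(0) = 0, encontramos v(t) = -6·sin(3·t). Tenemos la velocidad v(t) = -6·sin(3·t). Sustituyendo t = pi/2: v(pi/2) = 6.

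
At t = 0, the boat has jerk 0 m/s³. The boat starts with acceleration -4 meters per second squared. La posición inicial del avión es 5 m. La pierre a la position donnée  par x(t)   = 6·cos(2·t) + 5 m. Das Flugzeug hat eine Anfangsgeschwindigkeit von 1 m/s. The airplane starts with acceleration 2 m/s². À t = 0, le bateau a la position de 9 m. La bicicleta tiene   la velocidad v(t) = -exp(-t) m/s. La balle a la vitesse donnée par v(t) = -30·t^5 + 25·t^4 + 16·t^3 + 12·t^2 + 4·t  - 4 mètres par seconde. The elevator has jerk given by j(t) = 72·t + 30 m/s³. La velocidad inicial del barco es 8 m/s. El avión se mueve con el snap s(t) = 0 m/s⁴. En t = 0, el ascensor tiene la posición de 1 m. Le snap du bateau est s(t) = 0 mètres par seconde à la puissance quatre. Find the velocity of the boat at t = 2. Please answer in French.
Nous devons intégrer notre équation du snap s(t) = 0 3 fois. L'intégrale du snap, avec j(0) = 0, donne le jerk: j(t) = 0. L'intégrale du jerk, avec a(0) = -4, donne l'accélération: a(t) = -4. En prenant ∫a(t)dt et en appliquant v(0) = 8, nous trouvons v(t) = 8 - 4·t. De l'équation de la vitesse v(t) = 8 - 4·t, nous substituons t = 2 pour obtenir v = 0.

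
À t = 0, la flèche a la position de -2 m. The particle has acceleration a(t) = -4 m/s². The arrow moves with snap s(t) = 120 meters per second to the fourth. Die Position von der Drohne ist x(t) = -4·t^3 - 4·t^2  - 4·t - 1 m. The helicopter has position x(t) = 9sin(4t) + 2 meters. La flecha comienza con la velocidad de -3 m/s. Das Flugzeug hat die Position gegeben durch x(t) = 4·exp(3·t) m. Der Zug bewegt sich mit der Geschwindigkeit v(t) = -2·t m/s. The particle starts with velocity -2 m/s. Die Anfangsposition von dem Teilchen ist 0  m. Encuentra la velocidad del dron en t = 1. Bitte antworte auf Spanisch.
Debemos derivar nuestra ecuación de la posición x(t) = -4·t^3 - 4·t^2 - 4·t - 1 1 vez. Derivando la posición, obtenemos la velocidad: v(t) = -12·t^2 - 8·t - 4. Usando v(t) = -12·t^2 - 8·t - 4 y sustituyendo t = 1, encontramos v = -24.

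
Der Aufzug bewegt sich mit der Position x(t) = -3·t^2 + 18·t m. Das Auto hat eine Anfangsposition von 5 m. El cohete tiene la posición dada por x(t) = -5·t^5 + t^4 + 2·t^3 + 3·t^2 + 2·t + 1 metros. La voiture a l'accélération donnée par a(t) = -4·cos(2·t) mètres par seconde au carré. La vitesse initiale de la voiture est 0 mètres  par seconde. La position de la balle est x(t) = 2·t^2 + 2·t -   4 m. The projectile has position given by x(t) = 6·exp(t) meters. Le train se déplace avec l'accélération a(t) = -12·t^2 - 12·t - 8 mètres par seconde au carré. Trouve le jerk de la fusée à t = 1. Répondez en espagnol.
Para resolver esto, necesitamos tomar 3 derivadas de nuestra ecuación de la posición x(t) = -5·t^5 + t^4 + 2·t^3 + 3·t^2 + 2·t + 1. La derivada de la posición da la velocidad: v(t) = -25·t^4 + 4·t^3 + 6·t^2 + 6·t + 2. Derivando la velocidad, obtenemos la aceleración: a(t) = -100·t^3 + 12·t^2 + 12·t + 6. La derivada de la aceleración da la sacudida: j(t) = -300·t^2 + 24·t + 12. Tenemos la sacudida j(t) = -300·t^2 + 24·t + 12. Sustituyendo t = 1: j(1) = -264.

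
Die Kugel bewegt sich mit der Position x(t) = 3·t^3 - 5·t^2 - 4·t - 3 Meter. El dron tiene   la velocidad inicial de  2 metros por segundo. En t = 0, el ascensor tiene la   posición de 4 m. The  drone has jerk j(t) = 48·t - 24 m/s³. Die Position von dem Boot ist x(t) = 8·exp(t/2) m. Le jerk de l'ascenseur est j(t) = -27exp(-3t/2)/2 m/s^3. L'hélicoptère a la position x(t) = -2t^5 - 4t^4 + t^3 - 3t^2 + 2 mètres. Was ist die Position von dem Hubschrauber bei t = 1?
Wir haben die Position x(t) = -2·t^5 - 4·t^4 + t^3 - 3·t^2 + 2. Durch Einsetzen von t = 1: x(1) = -6.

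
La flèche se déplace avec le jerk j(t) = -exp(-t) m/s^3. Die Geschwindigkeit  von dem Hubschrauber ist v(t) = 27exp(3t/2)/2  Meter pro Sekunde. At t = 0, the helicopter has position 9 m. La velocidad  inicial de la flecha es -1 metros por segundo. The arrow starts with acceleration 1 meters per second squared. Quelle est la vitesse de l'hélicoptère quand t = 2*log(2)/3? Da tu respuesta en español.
Usando v(t) = 27·exp(3·t/2)/2 y sustituyendo t = 2*log(2)/3, encontramos v = 27.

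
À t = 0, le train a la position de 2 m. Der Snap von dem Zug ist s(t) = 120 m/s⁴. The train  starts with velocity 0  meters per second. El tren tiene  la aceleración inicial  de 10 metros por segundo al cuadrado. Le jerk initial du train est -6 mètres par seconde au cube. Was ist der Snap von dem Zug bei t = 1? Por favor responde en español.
De la ecuación del snap s(t) = 120, sustituimos t = 1 para obtener s = 120.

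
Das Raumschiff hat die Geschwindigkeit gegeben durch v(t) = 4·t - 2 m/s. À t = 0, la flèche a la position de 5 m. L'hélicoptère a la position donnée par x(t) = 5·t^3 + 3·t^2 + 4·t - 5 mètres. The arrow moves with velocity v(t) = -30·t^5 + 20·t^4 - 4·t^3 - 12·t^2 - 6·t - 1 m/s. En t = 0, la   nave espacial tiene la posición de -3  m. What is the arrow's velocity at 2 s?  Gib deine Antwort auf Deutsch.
Aus der Gleichung für die Geschwindigkeit v(t) = -30·t^5 + 20·t^4 - 4·t^3 - 12·t^2 - 6·t - 1, setzen wir t = 2 ein und erhalten v = -733.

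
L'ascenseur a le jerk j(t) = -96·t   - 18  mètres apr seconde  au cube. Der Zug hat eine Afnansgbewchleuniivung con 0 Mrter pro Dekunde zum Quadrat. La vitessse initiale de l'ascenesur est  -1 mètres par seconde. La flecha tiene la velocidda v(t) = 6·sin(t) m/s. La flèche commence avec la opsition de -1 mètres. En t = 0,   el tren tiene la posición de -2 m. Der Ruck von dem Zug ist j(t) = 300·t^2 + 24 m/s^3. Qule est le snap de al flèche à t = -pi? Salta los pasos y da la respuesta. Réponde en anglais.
The answer is 6.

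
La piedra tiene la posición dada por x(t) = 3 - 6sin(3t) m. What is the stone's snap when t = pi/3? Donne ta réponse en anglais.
To solve this, we need to take 4 derivatives of our position equation x(t) = 3 - 6·sin(3·t). Taking d/dt of x(t), we find v(t) = -18·cos(3·t). Differentiating velocity, we get acceleration: a(t) = 54·sin(3·t). The derivative of acceleration gives jerk: j(t) = 162·cos(3·t). Taking d/dt of j(t), we find s(t) = -486·sin(3·t). From the given snap equation s(t) = -486·sin(3·t), we substitute t = pi/3 to get s = 0.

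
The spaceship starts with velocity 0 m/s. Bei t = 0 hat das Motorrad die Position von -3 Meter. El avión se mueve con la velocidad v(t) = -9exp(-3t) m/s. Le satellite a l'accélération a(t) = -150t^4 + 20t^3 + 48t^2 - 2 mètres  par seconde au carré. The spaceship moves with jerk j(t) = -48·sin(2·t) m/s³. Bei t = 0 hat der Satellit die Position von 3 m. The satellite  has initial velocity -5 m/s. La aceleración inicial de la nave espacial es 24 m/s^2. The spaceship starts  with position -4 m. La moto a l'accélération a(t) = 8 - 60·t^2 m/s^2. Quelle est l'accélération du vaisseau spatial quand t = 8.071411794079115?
Pour résoudre ceci, nous devons prendre 1 intégrale de notre équation du jerk j(t) = -48·sin(2·t). En prenant ∫j(t)dt et en appliquant a(0) = 24, nous trouvons a(t) = 24·cos(2·t). Nous avons l'accélération a(t) = 24·cos(2·t). En substituant t = 8.071411794079115: a(8.071411794079115) = -21.7662935032585.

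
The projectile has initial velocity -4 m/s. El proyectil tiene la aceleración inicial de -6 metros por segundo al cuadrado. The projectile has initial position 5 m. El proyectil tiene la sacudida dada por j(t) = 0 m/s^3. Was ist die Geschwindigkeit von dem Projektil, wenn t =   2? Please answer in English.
We need to integrate our jerk equation j(t) = 0 2 times. The antiderivative of jerk, with a(0) = -6, gives acceleration: a(t) = -6. The antiderivative of acceleration, with v(0) = -4, gives velocity: v(t) = -6·t - 4. We have velocity v(t) = -6·t - 4. Substituting t = 2: v(2) = -16.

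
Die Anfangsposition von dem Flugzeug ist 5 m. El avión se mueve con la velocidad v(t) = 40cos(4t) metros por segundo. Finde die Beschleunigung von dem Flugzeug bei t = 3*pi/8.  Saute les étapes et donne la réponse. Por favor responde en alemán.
Bei t = 3*pi/8, a = 160.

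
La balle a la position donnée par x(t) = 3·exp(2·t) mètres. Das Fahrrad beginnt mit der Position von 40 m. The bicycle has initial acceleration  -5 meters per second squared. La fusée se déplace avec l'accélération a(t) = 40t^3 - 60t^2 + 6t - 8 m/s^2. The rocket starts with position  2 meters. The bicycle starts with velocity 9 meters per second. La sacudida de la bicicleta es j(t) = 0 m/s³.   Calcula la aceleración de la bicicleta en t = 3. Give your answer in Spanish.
Necesitamos integrar nuestra ecuación de la sacudida j(t) = 0 1 vez. La antiderivada de la sacudida, con a(0) = -5, da la aceleración: a(t) = -5. Tenemos la aceleración a(t) = -5. Sustituyendo t = 3: a(3) = -5.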